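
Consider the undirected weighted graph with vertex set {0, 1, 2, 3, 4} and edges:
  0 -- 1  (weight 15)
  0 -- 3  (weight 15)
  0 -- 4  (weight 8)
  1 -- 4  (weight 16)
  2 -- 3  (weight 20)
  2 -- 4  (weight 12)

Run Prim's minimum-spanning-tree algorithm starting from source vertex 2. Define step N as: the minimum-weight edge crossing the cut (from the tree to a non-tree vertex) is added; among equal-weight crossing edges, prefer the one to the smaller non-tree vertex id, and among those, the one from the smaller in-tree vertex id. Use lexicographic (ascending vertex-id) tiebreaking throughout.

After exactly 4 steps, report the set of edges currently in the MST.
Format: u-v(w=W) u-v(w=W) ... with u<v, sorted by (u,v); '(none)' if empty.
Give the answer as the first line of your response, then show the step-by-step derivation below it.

0-1(w=15) 0-3(w=15) 0-4(w=8) 2-4(w=12)

step 1: add edge 2-4 (w=12); MST = {2-4(w=12)}
step 2: add edge 0-4 (w=8); MST = {0-4(w=8) 2-4(w=12)}
step 3: add edge 0-1 (w=15); MST = {0-1(w=15) 0-4(w=8) 2-4(w=12)}
step 4: add edge 0-3 (w=15); MST = {0-1(w=15) 0-3(w=15) 0-4(w=8) 2-4(w=12)}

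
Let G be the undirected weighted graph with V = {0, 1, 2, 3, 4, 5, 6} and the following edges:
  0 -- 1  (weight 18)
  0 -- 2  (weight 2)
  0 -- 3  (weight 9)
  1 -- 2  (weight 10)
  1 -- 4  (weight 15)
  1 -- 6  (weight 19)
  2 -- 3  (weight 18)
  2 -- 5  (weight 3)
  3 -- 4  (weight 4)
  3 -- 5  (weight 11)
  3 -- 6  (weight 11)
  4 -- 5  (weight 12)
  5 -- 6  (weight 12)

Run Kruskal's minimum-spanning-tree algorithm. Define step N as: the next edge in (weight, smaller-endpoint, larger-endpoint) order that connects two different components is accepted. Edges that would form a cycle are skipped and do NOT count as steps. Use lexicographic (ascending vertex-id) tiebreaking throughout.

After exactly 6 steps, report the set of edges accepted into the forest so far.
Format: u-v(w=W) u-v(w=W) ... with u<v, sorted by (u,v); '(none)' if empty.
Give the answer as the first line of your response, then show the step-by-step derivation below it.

0-2(w=2) 0-3(w=9) 1-2(w=10) 2-5(w=3) 3-4(w=4) 3-6(w=11)

step 1: add edge 0-2 (w=2); MST = {0-2(w=2)}
step 2: add edge 2-5 (w=3); MST = {0-2(w=2) 2-5(w=3)}
step 3: add edge 3-4 (w=4); MST = {0-2(w=2) 2-5(w=3) 3-4(w=4)}
step 4: add edge 0-3 (w=9); MST = {0-2(w=2) 0-3(w=9) 2-5(w=3) 3-4(w=4)}
step 5: add edge 1-2 (w=10); MST = {0-2(w=2) 0-3(w=9) 1-2(w=10) 2-5(w=3) 3-4(w=4)}
step 6: add edge 3-6 (w=11); MST = {0-2(w=2) 0-3(w=9) 1-2(w=10) 2-5(w=3) 3-4(w=4) 3-6(w=11)}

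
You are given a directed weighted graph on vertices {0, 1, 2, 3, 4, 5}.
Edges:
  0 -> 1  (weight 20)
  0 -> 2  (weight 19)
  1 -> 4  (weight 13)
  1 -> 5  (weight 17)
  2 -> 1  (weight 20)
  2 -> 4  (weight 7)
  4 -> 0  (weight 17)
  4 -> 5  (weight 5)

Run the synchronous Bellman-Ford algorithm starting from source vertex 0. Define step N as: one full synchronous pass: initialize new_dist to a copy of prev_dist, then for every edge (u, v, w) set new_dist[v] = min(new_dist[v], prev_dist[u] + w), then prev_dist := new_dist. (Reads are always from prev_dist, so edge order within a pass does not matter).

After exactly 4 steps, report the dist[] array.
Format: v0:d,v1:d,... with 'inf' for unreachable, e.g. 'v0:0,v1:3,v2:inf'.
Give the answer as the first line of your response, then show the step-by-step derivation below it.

v0:0,v1:20,v2:19,v3:inf,v4:26,v5:31

step 1: dist = v0:0,v1:20,v2:19,v3:inf,v4:inf,v5:inf
step 2: dist = v0:0,v1:20,v2:19,v3:inf,v4:26,v5:37
step 3: dist = v0:0,v1:20,v2:19,v3:inf,v4:26,v5:31
step 4: dist = v0:0,v1:20,v2:19,v3:inf,v4:26,v5:31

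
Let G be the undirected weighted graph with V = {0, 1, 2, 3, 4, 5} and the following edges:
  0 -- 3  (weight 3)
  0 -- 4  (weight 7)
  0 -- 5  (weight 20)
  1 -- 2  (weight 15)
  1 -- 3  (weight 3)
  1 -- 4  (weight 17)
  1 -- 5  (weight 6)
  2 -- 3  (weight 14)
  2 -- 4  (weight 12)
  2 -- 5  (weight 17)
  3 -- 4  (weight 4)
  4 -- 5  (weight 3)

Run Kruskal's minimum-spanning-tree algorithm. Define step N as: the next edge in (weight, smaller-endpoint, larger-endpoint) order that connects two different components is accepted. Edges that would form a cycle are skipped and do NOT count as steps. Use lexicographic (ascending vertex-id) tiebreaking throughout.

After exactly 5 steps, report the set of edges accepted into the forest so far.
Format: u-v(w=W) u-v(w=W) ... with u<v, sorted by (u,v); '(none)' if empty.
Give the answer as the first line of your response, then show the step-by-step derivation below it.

0-3(w=3) 1-3(w=3) 2-4(w=12) 3-4(w=4) 4-5(w=3)

step 1: add edge 0-3 (w=3); MST = {0-3(w=3)}
step 2: add edge 1-3 (w=3); MST = {0-3(w=3) 1-3(w=3)}
step 3: add edge 4-5 (w=3); MST = {0-3(w=3) 1-3(w=3) 4-5(w=3)}
step 4: add edge 3-4 (w=4); MST = {0-3(w=3) 1-3(w=3) 3-4(w=4) 4-5(w=3)}
step 5: add edge 2-4 (w=12); MST = {0-3(w=3) 1-3(w=3) 2-4(w=12) 3-4(w=4) 4-5(w=3)}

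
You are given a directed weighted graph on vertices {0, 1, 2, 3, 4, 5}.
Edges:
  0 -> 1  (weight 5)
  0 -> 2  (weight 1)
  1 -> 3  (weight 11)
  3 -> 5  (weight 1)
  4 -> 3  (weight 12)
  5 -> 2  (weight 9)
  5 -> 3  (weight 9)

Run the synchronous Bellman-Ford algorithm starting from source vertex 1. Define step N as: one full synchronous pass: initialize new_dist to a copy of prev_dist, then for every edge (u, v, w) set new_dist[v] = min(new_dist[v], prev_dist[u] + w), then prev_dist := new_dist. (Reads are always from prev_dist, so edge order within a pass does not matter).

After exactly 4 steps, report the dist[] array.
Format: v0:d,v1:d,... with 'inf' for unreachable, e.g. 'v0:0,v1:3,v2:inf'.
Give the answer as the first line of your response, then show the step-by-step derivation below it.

v0:inf,v1:0,v2:21,v3:11,v4:inf,v5:12

step 1: dist = v0:inf,v1:0,v2:inf,v3:11,v4:inf,v5:inf
step 2: dist = v0:inf,v1:0,v2:inf,v3:11,v4:inf,v5:12
step 3: dist = v0:inf,v1:0,v2:21,v3:11,v4:inf,v5:12
step 4: dist = v0:inf,v1:0,v2:21,v3:11,v4:inf,v5:12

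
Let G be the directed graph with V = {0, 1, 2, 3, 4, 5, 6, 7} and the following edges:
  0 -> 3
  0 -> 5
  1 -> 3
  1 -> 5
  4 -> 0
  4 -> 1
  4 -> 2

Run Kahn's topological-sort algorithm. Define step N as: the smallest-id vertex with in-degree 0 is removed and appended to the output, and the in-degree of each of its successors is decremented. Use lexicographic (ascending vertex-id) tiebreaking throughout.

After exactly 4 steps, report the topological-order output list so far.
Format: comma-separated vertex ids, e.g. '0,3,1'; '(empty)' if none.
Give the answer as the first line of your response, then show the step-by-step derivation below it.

4,0,1,2

step 1: output 4; order=[4]; indeg=(0,0,0,2,0,2,0,0)
step 2: output 0; order=[4,0]; indeg=(0,0,0,1,0,1,0,0)
step 3: output 1; order=[4,0,1]; indeg=(0,0,0,0,0,0,0,0)
step 4: output 2; order=[4,0,1,2]; indeg=(0,0,0,0,0,0,0,0)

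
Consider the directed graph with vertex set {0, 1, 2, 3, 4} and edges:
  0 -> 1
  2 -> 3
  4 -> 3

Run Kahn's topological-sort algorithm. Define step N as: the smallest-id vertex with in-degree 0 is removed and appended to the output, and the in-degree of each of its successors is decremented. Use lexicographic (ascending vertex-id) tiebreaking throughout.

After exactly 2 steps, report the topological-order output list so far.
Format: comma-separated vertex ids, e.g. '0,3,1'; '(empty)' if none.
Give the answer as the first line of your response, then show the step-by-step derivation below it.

0,1

step 1: output 0; order=[0]; indeg=(0,0,0,2,0)
step 2: output 1; order=[0,1]; indeg=(0,0,0,2,0)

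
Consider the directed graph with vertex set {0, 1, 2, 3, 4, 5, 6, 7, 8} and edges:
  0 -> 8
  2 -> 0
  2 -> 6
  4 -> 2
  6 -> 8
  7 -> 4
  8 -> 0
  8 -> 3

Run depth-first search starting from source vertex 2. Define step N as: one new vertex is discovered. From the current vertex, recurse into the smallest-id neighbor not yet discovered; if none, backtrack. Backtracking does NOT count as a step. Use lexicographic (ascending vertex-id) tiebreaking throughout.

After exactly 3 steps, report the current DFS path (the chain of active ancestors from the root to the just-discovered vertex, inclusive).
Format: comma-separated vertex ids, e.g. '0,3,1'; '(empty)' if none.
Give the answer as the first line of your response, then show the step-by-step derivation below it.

2,0,8

step 1: discover 2; path=2; order=2
step 2: discover 0; path=2>0; order=2,0
step 3: discover 8; path=2>0>8; order=2,0,8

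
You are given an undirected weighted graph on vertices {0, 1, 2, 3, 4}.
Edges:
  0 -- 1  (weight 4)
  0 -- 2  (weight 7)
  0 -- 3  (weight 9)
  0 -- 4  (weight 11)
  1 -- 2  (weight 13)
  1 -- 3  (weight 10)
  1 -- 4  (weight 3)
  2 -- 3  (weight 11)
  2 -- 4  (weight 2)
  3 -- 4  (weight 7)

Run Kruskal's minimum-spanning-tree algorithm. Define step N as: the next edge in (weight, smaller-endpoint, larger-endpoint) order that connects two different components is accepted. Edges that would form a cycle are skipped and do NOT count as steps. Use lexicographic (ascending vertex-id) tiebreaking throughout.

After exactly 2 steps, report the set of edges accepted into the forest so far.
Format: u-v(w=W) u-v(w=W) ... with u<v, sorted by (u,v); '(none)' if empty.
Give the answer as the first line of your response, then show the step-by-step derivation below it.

1-4(w=3) 2-4(w=2)

step 1: add edge 2-4 (w=2); MST = {2-4(w=2)}
step 2: add edge 1-4 (w=3); MST = {1-4(w=3) 2-4(w=2)}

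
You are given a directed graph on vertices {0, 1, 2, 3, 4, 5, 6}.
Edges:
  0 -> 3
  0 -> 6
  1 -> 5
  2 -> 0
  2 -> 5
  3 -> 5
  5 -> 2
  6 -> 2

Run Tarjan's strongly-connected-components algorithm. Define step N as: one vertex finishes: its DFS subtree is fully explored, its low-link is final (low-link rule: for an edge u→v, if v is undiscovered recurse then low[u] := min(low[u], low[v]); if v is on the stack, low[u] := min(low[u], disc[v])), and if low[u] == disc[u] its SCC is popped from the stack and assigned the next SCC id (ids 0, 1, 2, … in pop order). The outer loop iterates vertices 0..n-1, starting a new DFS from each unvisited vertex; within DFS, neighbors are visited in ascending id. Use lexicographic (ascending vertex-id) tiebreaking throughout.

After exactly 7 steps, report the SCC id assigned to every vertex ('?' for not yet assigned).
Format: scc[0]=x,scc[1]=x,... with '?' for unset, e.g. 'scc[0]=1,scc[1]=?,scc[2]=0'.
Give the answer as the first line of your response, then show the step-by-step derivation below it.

scc[0]=0,scc[1]=1,scc[2]=0,scc[3]=0,scc[4]=2,scc[5]=0,scc[6]=0

step 1: low=(low[0]=0,low[1]=?,low[2]=0,low[3]=1,low[4]=?,low[5]=2,low[6]=?); scc=(scc[0]=?,scc[1]=?,scc[2]=?,scc[3]=?,scc[4]=?,scc[5]=?,scc[6]=?)
step 2: low=(low[0]=0,low[1]=?,low[2]=0,low[3]=1,low[4]=?,low[5]=0,low[6]=?); scc=(scc[0]=?,scc[1]=?,scc[2]=?,scc[3]=?,scc[4]=?,scc[5]=?,scc[6]=?)
step 3: low=(low[0]=0,low[1]=?,low[2]=0,low[3]=0,low[4]=?,low[5]=0,low[6]=?); scc=(scc[0]=?,scc[1]=?,scc[2]=?,scc[3]=?,scc[4]=?,scc[5]=?,scc[6]=?)
step 4: low=(low[0]=0,low[1]=?,low[2]=0,low[3]=0,low[4]=?,low[5]=0,low[6]=3); scc=(scc[0]=?,scc[1]=?,scc[2]=?,scc[3]=?,scc[4]=?,scc[5]=?,scc[6]=?)
step 5: low=(low[0]=0,low[1]=?,low[2]=0,low[3]=0,low[4]=?,low[5]=0,low[6]=3); scc=(scc[0]=0,scc[1]=?,scc[2]=0,scc[3]=0,scc[4]=?,scc[5]=0,scc[6]=0)
step 6: low=(low[0]=0,low[1]=5,low[2]=0,low[3]=0,low[4]=?,low[5]=0,low[6]=3); scc=(scc[0]=0,scc[1]=1,scc[2]=0,scc[3]=0,scc[4]=?,scc[5]=0,scc[6]=0)
step 7: low=(low[0]=0,low[1]=5,low[2]=0,low[3]=0,low[4]=6,low[5]=0,low[6]=3); scc=(scc[0]=0,scc[1]=1,scc[2]=0,scc[3]=0,scc[4]=2,scc[5]=0,scc[6]=0)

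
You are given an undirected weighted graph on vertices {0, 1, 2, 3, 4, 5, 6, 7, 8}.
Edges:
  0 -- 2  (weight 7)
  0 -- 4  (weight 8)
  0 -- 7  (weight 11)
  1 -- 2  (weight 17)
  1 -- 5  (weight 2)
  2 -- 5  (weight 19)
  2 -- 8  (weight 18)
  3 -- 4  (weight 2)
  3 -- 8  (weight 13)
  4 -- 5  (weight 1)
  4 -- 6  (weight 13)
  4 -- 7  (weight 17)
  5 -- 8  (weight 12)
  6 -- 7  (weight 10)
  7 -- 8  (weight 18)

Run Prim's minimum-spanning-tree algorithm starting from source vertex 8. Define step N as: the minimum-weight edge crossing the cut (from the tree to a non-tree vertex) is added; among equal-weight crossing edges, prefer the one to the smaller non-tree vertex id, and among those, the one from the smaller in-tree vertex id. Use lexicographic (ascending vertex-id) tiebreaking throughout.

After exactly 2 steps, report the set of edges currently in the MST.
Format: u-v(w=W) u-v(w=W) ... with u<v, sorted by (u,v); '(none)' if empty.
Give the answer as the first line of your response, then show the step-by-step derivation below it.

4-5(w=1) 5-8(w=12)

step 1: add edge 5-8 (w=12); MST = {5-8(w=12)}
step 2: add edge 4-5 (w=1); MST = {4-5(w=1) 5-8(w=12)}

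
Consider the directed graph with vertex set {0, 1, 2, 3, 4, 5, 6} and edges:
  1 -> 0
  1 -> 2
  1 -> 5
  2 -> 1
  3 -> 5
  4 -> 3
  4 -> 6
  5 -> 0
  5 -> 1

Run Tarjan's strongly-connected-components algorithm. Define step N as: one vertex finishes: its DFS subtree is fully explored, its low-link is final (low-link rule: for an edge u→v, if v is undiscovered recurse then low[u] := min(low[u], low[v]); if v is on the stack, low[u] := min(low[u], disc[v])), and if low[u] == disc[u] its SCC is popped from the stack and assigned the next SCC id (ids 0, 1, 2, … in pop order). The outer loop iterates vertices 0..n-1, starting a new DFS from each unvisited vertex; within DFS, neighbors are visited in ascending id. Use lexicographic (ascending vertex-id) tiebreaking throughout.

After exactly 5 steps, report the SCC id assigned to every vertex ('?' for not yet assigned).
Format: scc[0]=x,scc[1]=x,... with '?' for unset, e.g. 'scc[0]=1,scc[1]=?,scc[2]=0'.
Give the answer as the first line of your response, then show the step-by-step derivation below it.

scc[0]=0,scc[1]=1,scc[2]=1,scc[3]=2,scc[4]=?,scc[5]=1,scc[6]=?

step 1: low=(low[0]=0,low[1]=?,low[2]=?,low[3]=?,low[4]=?,low[5]=?,low[6]=?); scc=(scc[0]=0,scc[1]=?,scc[2]=?,scc[3]=?,scc[4]=?,scc[5]=?,scc[6]=?)
step 2: low=(low[0]=0,low[1]=1,low[2]=1,low[3]=?,low[4]=?,low[5]=?,low[6]=?); scc=(scc[0]=0,scc[1]=?,scc[2]=?,scc[3]=?,scc[4]=?,scc[5]=?,scc[6]=?)
step 3: low=(low[0]=0,low[1]=1,low[2]=1,low[3]=?,low[4]=?,low[5]=1,low[6]=?); scc=(scc[0]=0,scc[1]=?,scc[2]=?,scc[3]=?,scc[4]=?,scc[5]=?,scc[6]=?)
step 4: low=(low[0]=0,low[1]=1,low[2]=1,low[3]=?,low[4]=?,low[5]=1,low[6]=?); scc=(scc[0]=0,scc[1]=1,scc[2]=1,scc[3]=?,scc[4]=?,scc[5]=1,scc[6]=?)
step 5: low=(low[0]=0,low[1]=1,low[2]=1,low[3]=4,low[4]=?,low[5]=1,low[6]=?); scc=(scc[0]=0,scc[1]=1,scc[2]=1,scc[3]=2,scc[4]=?,scc[5]=1,scc[6]=?)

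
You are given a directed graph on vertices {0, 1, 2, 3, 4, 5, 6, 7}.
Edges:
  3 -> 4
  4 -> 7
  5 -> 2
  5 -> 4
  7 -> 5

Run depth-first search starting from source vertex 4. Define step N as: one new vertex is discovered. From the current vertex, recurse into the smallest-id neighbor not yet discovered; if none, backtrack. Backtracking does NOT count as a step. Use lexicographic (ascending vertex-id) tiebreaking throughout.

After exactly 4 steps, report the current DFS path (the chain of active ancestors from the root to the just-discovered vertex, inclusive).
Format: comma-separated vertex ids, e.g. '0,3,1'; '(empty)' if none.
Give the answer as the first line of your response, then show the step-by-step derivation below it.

4,7,5,2

step 1: discover 4; path=4; order=4
step 2: discover 7; path=4>7; order=4,7
step 3: discover 5; path=4>7>5; order=4,7,5
step 4: discover 2; path=4>7>5>2; order=4,7,5,2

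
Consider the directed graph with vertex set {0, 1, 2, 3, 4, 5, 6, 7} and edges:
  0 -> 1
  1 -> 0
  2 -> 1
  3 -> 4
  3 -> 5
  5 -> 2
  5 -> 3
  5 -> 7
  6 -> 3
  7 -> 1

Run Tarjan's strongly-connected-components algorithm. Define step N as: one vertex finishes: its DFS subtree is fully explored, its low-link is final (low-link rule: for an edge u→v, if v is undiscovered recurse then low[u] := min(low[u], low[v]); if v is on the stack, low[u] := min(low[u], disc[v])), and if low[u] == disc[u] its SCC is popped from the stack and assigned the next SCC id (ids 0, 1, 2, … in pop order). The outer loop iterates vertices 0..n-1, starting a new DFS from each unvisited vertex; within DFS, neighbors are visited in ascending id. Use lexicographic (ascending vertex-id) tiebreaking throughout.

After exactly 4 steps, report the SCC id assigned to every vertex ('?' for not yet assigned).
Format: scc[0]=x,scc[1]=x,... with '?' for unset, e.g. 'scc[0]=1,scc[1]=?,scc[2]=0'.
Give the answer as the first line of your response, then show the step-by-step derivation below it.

scc[0]=0,scc[1]=0,scc[2]=1,scc[3]=?,scc[4]=2,scc[5]=?,scc[6]=?,scc[7]=?

step 1: low=(low[0]=0,low[1]=0,low[2]=?,low[3]=?,low[4]=?,low[5]=?,low[6]=?,low[7]=?); scc=(scc[0]=?,scc[1]=?,scc[2]=?,scc[3]=?,scc[4]=?,scc[5]=?,scc[6]=?,scc[7]=?)
step 2: low=(low[0]=0,low[1]=0,low[2]=?,low[3]=?,low[4]=?,low[5]=?,low[6]=?,low[7]=?); scc=(scc[0]=0,scc[1]=0,scc[2]=?,scc[3]=?,scc[4]=?,scc[5]=?,scc[6]=?,scc[7]=?)
step 3: low=(low[0]=0,low[1]=0,low[2]=2,low[3]=?,low[4]=?,low[5]=?,low[6]=?,low[7]=?); scc=(scc[0]=0,scc[1]=0,scc[2]=1,scc[3]=?,scc[4]=?,scc[5]=?,scc[6]=?,scc[7]=?)
step 4: low=(low[0]=0,low[1]=0,low[2]=2,low[3]=3,low[4]=4,low[5]=?,low[6]=?,low[7]=?); scc=(scc[0]=0,scc[1]=0,scc[2]=1,scc[3]=?,scc[4]=2,scc[5]=?,scc[6]=?,scc[7]=?)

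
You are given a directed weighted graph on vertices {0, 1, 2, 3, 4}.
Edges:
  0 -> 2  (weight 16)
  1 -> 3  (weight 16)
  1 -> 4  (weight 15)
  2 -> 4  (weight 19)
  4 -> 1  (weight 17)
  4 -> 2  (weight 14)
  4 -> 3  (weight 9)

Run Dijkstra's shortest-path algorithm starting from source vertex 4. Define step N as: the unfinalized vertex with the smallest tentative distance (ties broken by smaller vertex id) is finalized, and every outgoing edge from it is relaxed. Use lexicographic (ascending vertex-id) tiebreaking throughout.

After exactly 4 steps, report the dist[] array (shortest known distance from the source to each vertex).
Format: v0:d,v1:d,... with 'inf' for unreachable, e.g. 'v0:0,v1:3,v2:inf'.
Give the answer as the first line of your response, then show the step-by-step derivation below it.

v0:inf,v1:17,v2:14,v3:9,v4:0

step 1: dist = v0:inf,v1:17,v2:14,v3:9,v4:0
step 2: dist = v0:inf,v1:17,v2:14,v3:9,v4:0
step 3: dist = v0:inf,v1:17,v2:14,v3:9,v4:0
step 4: dist = v0:inf,v1:17,v2:14,v3:9,v4:0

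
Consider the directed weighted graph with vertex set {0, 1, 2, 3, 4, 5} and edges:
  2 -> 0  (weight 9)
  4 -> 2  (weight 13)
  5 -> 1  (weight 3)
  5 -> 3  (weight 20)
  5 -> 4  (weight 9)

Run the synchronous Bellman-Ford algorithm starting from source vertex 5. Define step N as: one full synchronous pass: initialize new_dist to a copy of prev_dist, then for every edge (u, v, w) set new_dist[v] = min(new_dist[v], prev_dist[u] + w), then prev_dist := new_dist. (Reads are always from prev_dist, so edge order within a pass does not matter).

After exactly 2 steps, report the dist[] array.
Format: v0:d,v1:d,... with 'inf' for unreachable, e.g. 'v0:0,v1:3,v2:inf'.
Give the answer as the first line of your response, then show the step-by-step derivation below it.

v0:inf,v1:3,v2:22,v3:20,v4:9,v5:0

step 1: dist = v0:inf,v1:3,v2:inf,v3:20,v4:9,v5:0
step 2: dist = v0:inf,v1:3,v2:22,v3:20,v4:9,v5:0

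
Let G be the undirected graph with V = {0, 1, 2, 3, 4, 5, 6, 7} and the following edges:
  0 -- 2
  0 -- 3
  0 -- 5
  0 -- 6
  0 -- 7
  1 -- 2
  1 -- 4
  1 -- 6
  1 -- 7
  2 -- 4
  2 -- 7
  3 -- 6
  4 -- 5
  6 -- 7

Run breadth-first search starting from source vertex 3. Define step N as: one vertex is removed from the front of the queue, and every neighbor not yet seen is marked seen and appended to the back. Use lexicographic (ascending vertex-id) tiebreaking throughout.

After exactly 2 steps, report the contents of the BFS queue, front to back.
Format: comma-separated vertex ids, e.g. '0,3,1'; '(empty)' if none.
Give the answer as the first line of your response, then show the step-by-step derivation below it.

6,2,5,7

step 1: dequeue 3; queue=[0,6]; order=3
step 2: dequeue 0; queue=[6,2,5,7]; order=3,0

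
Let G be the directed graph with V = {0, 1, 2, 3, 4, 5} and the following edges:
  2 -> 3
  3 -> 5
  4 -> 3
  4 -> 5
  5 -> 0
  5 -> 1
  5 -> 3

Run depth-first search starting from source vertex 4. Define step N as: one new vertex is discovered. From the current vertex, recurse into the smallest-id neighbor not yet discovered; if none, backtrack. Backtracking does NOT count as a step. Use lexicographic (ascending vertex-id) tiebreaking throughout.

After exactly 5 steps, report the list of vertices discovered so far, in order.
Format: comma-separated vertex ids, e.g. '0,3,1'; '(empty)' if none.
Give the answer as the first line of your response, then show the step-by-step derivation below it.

4,3,5,0,1

step 1: discover 4; path=4; order=4
step 2: discover 3; path=4>3; order=4,3
step 3: discover 5; path=4>3>5; order=4,3,5
step 4: discover 0; path=4>3>5>0; order=4,3,5,0
step 5: discover 1; path=4>3>5>1; order=4,3,5,0,1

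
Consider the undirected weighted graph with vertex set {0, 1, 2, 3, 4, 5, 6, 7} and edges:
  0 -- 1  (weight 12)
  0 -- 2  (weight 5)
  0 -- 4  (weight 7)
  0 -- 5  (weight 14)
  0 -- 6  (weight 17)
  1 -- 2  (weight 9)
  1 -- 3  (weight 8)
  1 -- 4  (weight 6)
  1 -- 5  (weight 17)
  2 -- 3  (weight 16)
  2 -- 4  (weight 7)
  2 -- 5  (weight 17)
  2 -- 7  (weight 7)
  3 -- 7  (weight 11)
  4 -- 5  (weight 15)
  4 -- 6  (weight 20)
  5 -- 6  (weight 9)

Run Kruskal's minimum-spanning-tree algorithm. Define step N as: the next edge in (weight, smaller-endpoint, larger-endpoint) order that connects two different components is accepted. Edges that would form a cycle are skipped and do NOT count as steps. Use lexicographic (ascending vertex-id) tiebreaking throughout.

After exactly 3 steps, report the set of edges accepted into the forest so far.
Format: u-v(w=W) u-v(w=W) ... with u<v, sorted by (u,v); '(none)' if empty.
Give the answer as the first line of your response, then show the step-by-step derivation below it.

0-2(w=5) 0-4(w=7) 1-4(w=6)

step 1: add edge 0-2 (w=5); MST = {0-2(w=5)}
step 2: add edge 1-4 (w=6); MST = {0-2(w=5) 1-4(w=6)}
step 3: add edge 0-4 (w=7); MST = {0-2(w=5) 0-4(w=7) 1-4(w=6)}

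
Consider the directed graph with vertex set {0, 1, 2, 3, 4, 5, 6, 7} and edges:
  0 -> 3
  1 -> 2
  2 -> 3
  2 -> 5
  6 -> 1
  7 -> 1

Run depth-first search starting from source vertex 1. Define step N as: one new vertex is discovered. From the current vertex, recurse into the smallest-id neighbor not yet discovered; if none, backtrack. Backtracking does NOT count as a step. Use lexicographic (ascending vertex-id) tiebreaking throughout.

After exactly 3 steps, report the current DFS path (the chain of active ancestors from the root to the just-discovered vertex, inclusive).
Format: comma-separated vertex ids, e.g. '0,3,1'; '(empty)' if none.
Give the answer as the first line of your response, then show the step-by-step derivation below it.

1,2,3

step 1: discover 1; path=1; order=1
step 2: discover 2; path=1>2; order=1,2
step 3: discover 3; path=1>2>3; order=1,2,3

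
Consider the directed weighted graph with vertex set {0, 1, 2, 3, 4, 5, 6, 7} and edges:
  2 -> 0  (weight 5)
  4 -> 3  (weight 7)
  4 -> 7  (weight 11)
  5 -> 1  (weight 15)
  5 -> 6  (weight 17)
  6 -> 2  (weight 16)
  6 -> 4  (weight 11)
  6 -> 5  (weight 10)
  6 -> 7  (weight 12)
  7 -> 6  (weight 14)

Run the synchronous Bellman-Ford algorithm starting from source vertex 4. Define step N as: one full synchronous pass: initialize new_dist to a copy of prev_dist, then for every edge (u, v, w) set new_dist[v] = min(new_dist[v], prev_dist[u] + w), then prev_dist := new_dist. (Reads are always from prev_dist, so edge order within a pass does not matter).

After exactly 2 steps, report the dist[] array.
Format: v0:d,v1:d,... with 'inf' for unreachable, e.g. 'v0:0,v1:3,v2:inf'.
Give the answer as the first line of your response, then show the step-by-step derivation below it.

v0:inf,v1:inf,v2:inf,v3:7,v4:0,v5:inf,v6:25,v7:11

step 1: dist = v0:inf,v1:inf,v2:inf,v3:7,v4:0,v5:inf,v6:inf,v7:11
step 2: dist = v0:inf,v1:inf,v2:inf,v3:7,v4:0,v5:inf,v6:25,v7:11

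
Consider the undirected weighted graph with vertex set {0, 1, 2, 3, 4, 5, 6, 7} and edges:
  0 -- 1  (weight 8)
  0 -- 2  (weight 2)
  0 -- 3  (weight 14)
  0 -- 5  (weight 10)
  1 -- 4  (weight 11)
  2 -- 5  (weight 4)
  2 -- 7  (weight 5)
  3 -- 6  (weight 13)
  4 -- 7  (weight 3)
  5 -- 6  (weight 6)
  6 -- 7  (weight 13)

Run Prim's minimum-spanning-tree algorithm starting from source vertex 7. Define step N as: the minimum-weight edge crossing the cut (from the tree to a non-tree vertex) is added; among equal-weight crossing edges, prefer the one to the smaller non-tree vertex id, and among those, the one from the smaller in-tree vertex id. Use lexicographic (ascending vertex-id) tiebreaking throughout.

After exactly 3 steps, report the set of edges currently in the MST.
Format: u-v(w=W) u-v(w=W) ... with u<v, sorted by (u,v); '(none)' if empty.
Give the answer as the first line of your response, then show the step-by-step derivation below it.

0-2(w=2) 2-7(w=5) 4-7(w=3)

step 1: add edge 4-7 (w=3); MST = {4-7(w=3)}
step 2: add edge 2-7 (w=5); MST = {2-7(w=5) 4-7(w=3)}
step 3: add edge 0-2 (w=2); MST = {0-2(w=2) 2-7(w=5) 4-7(w=3)}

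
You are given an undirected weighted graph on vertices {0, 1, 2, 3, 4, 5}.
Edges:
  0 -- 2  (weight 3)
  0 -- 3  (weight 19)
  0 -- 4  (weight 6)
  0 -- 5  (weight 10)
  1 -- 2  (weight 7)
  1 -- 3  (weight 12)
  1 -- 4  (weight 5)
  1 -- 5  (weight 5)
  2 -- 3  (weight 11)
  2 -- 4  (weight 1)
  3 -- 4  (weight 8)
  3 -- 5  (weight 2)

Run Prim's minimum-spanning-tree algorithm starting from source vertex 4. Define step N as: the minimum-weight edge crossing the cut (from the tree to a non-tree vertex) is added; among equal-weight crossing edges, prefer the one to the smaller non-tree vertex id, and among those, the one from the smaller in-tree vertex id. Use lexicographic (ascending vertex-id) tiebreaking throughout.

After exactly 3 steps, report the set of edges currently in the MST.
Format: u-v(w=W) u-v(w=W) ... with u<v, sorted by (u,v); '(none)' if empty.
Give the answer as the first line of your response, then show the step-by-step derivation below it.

0-2(w=3) 1-4(w=5) 2-4(w=1)

step 1: add edge 2-4 (w=1); MST = {2-4(w=1)}
step 2: add edge 0-2 (w=3); MST = {0-2(w=3) 2-4(w=1)}
step 3: add edge 1-4 (w=5); MST = {0-2(w=3) 1-4(w=5) 2-4(w=1)}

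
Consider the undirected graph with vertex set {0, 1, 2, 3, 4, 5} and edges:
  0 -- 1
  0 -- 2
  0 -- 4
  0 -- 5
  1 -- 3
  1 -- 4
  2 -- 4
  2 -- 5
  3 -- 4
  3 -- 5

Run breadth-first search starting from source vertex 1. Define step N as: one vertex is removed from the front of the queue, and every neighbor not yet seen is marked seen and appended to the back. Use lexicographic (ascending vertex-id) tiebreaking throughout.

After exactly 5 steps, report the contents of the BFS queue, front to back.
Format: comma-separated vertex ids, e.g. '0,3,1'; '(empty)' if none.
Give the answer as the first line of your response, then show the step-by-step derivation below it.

5

step 1: dequeue 1; queue=[0,3,4]; order=1
step 2: dequeue 0; queue=[3,4,2,5]; order=1,0
step 3: dequeue 3; queue=[4,2,5]; order=1,0,3
step 4: dequeue 4; queue=[2,5]; order=1,0,3,4
step 5: dequeue 2; queue=[5]; order=1,0,3,4,2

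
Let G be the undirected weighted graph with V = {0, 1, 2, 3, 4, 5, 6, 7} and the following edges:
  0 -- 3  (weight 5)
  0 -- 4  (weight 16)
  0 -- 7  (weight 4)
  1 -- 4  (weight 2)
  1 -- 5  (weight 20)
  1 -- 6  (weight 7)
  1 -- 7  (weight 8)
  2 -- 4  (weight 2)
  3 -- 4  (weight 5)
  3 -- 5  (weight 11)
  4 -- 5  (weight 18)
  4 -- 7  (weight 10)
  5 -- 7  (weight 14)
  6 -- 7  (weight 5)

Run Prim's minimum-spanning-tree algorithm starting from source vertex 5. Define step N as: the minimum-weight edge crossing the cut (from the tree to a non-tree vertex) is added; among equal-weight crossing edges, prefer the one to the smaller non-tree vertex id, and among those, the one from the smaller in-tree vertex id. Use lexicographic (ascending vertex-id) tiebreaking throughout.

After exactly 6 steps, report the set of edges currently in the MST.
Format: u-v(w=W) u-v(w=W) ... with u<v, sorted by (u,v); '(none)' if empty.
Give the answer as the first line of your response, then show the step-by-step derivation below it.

0-3(w=5) 0-7(w=4) 1-4(w=2) 2-4(w=2) 3-4(w=5) 3-5(w=11)

step 1: add edge 3-5 (w=11); MST = {3-5(w=11)}
step 2: add edge 0-3 (w=5); MST = {0-3(w=5) 3-5(w=11)}
step 3: add edge 0-7 (w=4); MST = {0-3(w=5) 0-7(w=4) 3-5(w=11)}
step 4: add edge 3-4 (w=5); MST = {0-3(w=5) 0-7(w=4) 3-4(w=5) 3-5(w=11)}
step 5: add edge 1-4 (w=2); MST = {0-3(w=5) 0-7(w=4) 1-4(w=2) 3-4(w=5) 3-5(w=11)}
step 6: add edge 2-4 (w=2); MST = {0-3(w=5) 0-7(w=4) 1-4(w=2) 2-4(w=2) 3-4(w=5) 3-5(w=11)}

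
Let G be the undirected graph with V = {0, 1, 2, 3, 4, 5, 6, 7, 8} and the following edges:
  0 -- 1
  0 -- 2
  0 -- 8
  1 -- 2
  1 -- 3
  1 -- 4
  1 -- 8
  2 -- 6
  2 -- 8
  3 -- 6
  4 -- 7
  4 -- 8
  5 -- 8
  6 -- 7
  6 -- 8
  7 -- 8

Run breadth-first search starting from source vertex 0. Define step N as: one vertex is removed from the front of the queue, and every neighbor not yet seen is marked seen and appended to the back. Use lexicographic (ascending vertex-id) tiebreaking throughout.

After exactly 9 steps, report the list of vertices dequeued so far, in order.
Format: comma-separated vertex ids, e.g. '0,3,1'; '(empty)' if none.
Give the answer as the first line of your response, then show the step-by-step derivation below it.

0,1,2,8,3,4,6,5,7

step 1: dequeue 0; queue=[1,2,8]; order=0
step 2: dequeue 1; queue=[2,8,3,4]; order=0,1
step 3: dequeue 2; queue=[8,3,4,6]; order=0,1,2
step 4: dequeue 8; queue=[3,4,6,5,7]; order=0,1,2,8
step 5: dequeue 3; queue=[4,6,5,7]; order=0,1,2,8,3
step 6: dequeue 4; queue=[6,5,7]; order=0,1,2,8,3,4
step 7: dequeue 6; queue=[5,7]; order=0,1,2,8,3,4,6
step 8: dequeue 5; queue=[7]; order=0,1,2,8,3,4,6,5
step 9: dequeue 7; queue=[(empty)]; order=0,1,2,8,3,4,6,5,7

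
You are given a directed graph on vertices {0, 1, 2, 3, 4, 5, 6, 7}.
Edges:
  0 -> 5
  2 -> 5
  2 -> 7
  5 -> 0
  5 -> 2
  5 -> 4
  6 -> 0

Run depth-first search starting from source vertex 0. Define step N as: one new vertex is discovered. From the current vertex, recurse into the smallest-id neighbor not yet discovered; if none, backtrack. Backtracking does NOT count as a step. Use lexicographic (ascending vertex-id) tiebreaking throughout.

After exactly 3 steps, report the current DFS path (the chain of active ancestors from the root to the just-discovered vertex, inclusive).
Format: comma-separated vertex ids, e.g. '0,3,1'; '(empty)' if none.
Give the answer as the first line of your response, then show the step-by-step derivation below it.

0,5,2

step 1: discover 0; path=0; order=0
step 2: discover 5; path=0>5; order=0,5
step 3: discover 2; path=0>5>2; order=0,5,2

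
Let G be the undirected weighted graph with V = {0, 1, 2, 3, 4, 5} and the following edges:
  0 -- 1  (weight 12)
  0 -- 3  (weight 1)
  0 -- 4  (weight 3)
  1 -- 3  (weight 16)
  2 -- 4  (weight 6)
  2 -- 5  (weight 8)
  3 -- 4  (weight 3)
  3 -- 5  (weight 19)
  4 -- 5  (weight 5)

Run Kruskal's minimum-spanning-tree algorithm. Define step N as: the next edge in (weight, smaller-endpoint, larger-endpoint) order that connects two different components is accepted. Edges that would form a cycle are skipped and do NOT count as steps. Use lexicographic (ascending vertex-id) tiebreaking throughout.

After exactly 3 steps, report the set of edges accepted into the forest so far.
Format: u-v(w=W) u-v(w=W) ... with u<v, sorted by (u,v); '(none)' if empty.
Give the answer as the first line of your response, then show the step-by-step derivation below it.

0-3(w=1) 0-4(w=3) 4-5(w=5)

step 1: add edge 0-3 (w=1); MST = {0-3(w=1)}
step 2: add edge 0-4 (w=3); MST = {0-3(w=1) 0-4(w=3)}
step 3: add edge 4-5 (w=5); MST = {0-3(w=1) 0-4(w=3) 4-5(w=5)}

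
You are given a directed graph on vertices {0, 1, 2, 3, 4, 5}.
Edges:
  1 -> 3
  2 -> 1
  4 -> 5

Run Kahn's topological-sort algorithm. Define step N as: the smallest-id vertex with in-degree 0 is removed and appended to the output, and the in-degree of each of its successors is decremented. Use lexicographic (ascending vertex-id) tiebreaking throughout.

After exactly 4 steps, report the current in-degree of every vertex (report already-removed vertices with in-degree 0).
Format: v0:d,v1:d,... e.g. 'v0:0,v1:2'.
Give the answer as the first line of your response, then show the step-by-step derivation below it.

v0:0,v1:0,v2:0,v3:0,v4:0,v5:1

step 1: output 0; order=[0]; indeg=(0,1,0,1,0,1)
step 2: output 2; order=[0,2]; indeg=(0,0,0,1,0,1)
step 3: output 1; order=[0,2,1]; indeg=(0,0,0,0,0,1)
step 4: output 3; order=[0,2,1,3]; indeg=(0,0,0,0,0,1)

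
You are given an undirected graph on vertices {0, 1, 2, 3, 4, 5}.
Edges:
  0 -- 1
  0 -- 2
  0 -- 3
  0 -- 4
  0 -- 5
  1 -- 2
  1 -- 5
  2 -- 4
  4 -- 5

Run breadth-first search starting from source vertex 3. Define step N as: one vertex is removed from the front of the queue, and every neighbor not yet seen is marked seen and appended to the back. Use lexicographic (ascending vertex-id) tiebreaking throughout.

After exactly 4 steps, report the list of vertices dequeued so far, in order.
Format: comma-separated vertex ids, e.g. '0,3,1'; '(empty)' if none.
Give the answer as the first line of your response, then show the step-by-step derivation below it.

3,0,1,2

step 1: dequeue 3; queue=[0]; order=3
step 2: dequeue 0; queue=[1,2,4,5]; order=3,0
step 3: dequeue 1; queue=[2,4,5]; order=3,0,1
step 4: dequeue 2; queue=[4,5]; order=3,0,1,2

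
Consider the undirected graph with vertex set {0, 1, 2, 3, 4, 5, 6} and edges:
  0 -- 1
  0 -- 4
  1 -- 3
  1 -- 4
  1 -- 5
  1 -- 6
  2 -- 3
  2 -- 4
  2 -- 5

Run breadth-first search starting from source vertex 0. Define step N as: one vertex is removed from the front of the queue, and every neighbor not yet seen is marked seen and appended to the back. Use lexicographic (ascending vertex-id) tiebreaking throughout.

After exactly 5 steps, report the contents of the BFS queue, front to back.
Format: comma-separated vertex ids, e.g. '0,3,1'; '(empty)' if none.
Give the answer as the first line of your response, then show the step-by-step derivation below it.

6,2

step 1: dequeue 0; queue=[1,4]; order=0
step 2: dequeue 1; queue=[4,3,5,6]; order=0,1
step 3: dequeue 4; queue=[3,5,6,2]; order=0,1,4
step 4: dequeue 3; queue=[5,6,2]; order=0,1,4,3
step 5: dequeue 5; queue=[6,2]; order=0,1,4,3,5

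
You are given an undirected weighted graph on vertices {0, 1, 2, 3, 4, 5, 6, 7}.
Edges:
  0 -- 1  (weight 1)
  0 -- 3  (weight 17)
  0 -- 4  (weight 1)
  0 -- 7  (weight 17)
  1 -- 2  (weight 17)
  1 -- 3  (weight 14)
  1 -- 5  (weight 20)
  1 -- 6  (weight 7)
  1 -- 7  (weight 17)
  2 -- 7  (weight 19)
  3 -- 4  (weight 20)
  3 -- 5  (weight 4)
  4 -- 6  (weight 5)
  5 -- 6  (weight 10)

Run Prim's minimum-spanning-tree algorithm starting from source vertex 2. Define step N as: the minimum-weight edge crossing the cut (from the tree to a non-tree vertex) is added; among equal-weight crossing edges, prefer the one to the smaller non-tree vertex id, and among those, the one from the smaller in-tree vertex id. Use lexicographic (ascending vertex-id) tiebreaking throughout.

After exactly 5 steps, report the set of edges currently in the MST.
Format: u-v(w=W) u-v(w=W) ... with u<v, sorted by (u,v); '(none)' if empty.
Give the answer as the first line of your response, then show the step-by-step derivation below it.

0-1(w=1) 0-4(w=1) 1-2(w=17) 4-6(w=5) 5-6(w=10)

step 1: add edge 1-2 (w=17); MST = {1-2(w=17)}
step 2: add edge 0-1 (w=1); MST = {0-1(w=1) 1-2(w=17)}
step 3: add edge 0-4 (w=1); MST = {0-1(w=1) 0-4(w=1) 1-2(w=17)}
step 4: add edge 4-6 (w=5); MST = {0-1(w=1) 0-4(w=1) 1-2(w=17) 4-6(w=5)}
step 5: add edge 5-6 (w=10); MST = {0-1(w=1) 0-4(w=1) 1-2(w=17) 4-6(w=5) 5-6(w=10)}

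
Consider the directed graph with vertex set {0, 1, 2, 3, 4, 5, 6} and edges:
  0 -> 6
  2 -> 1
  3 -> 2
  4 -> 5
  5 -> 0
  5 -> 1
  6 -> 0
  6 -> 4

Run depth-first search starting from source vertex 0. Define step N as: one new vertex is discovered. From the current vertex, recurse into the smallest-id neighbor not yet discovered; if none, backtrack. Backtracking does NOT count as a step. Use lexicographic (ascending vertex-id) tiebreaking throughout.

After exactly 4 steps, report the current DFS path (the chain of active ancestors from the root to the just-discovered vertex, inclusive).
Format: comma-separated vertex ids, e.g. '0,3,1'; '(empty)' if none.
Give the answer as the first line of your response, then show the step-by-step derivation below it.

0,6,4,5

step 1: discover 0; path=0; order=0
step 2: discover 6; path=0>6; order=0,6
step 3: discover 4; path=0>6>4; order=0,6,4
step 4: discover 5; path=0>6>4>5; order=0,6,4,5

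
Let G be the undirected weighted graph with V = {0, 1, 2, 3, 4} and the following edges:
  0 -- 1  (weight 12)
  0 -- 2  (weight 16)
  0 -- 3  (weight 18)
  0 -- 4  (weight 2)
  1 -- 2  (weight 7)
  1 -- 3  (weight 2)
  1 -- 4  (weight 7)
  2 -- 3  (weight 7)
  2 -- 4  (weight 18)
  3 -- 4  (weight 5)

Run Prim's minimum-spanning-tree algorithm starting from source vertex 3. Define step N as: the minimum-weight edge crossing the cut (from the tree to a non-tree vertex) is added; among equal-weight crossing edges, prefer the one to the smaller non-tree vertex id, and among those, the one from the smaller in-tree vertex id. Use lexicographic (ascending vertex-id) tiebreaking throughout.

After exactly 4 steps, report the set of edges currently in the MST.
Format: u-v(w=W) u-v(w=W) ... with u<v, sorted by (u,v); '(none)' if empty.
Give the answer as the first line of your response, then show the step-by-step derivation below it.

0-4(w=2) 1-2(w=7) 1-3(w=2) 3-4(w=5)

step 1: add edge 1-3 (w=2); MST = {1-3(w=2)}
step 2: add edge 3-4 (w=5); MST = {1-3(w=2) 3-4(w=5)}
step 3: add edge 0-4 (w=2); MST = {0-4(w=2) 1-3(w=2) 3-4(w=5)}
step 4: add edge 1-2 (w=7); MST = {0-4(w=2) 1-2(w=7) 1-3(w=2) 3-4(w=5)}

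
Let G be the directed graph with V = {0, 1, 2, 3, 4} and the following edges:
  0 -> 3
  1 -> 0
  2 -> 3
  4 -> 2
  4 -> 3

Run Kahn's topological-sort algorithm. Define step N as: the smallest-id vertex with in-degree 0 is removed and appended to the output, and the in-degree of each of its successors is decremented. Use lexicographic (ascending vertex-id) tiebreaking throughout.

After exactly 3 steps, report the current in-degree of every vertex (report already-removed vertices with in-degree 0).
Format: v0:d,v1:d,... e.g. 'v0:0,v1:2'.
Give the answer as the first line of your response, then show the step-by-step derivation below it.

v0:0,v1:0,v2:0,v3:1,v4:0

step 1: output 1; order=[1]; indeg=(0,0,1,3,0)
step 2: output 0; order=[1,0]; indeg=(0,0,1,2,0)
step 3: output 4; order=[1,0,4]; indeg=(0,0,0,1,0)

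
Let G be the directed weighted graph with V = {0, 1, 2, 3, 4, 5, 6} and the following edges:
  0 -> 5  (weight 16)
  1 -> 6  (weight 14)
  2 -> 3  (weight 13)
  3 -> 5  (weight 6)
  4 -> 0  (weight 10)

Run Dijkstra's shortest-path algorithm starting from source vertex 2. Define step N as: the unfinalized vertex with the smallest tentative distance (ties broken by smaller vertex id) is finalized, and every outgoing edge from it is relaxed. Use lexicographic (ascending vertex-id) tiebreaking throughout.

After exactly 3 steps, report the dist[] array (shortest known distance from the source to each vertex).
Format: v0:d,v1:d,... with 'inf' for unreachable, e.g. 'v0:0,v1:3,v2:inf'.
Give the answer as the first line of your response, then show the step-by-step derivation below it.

v0:inf,v1:inf,v2:0,v3:13,v4:inf,v5:19,v6:inf

step 1: dist = v0:inf,v1:inf,v2:0,v3:13,v4:inf,v5:inf,v6:inf
step 2: dist = v0:inf,v1:inf,v2:0,v3:13,v4:inf,v5:19,v6:inf
step 3: dist = v0:inf,v1:inf,v2:0,v3:13,v4:inf,v5:19,v6:inf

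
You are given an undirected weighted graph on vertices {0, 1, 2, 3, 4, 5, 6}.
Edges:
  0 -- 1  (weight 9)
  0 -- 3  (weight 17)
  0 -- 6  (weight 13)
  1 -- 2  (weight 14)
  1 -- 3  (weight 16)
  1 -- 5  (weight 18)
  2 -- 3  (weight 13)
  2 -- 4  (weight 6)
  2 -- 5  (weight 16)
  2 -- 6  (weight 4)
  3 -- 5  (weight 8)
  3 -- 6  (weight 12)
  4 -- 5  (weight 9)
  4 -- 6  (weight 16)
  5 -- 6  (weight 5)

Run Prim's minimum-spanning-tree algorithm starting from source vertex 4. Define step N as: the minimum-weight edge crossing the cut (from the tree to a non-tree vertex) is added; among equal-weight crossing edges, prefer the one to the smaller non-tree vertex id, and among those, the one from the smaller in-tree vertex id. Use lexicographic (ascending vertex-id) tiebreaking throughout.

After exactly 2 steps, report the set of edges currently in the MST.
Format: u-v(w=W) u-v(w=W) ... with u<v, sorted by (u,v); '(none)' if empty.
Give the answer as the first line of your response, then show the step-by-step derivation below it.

2-4(w=6) 2-6(w=4)

step 1: add edge 2-4 (w=6); MST = {2-4(w=6)}
step 2: add edge 2-6 (w=4); MST = {2-4(w=6) 2-6(w=4)}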